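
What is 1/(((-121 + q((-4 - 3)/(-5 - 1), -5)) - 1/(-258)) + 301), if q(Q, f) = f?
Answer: 258/45151 ≈ 0.0057142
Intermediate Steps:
1/(((-121 + q((-4 - 3)/(-5 - 1), -5)) - 1/(-258)) + 301) = 1/(((-121 - 5) - 1/(-258)) + 301) = 1/((-126 - 1*(-1/258)) + 301) = 1/((-126 + 1/258) + 301) = 1/(-32507/258 + 301) = 1/(45151/258) = 258/45151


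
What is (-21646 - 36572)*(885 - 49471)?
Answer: 2828579748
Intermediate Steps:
(-21646 - 36572)*(885 - 49471) = -58218*(-48586) = 2828579748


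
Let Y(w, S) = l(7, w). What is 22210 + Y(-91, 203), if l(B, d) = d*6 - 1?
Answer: 21663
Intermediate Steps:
l(B, d) = -1 + 6*d (l(B, d) = 6*d - 1 = -1 + 6*d)
Y(w, S) = -1 + 6*w
22210 + Y(-91, 203) = 22210 + (-1 + 6*(-91)) = 22210 + (-1 - 546) = 22210 - 547 = 21663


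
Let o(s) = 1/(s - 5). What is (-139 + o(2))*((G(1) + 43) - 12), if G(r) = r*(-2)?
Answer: -12122/3 ≈ -4040.7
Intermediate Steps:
G(r) = -2*r
o(s) = 1/(-5 + s)
(-139 + o(2))*((G(1) + 43) - 12) = (-139 + 1/(-5 + 2))*((-2*1 + 43) - 12) = (-139 + 1/(-3))*((-2 + 43) - 12) = (-139 - ⅓)*(41 - 12) = -418/3*29 = -12122/3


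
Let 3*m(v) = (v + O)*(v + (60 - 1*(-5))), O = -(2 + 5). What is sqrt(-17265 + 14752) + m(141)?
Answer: 27604/3 + I*sqrt(2513) ≈ 9201.3 + 50.13*I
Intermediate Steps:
O = -7 (O = -1*7 = -7)
m(v) = (-7 + v)*(65 + v)/3 (m(v) = ((v - 7)*(v + (60 - 1*(-5))))/3 = ((-7 + v)*(v + (60 + 5)))/3 = ((-7 + v)*(v + 65))/3 = ((-7 + v)*(65 + v))/3 = (-7 + v)*(65 + v)/3)
sqrt(-17265 + 14752) + m(141) = sqrt(-17265 + 14752) + (-455/3 + (1/3)*141**2 + (58/3)*141) = sqrt(-2513) + (-455/3 + (1/3)*19881 + 2726) = I*sqrt(2513) + (-455/3 + 6627 + 2726) = I*sqrt(2513) + 27604/3 = 27604/3 + I*sqrt(2513)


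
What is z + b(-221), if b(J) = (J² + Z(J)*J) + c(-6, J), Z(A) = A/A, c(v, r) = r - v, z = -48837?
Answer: -432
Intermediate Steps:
Z(A) = 1
b(J) = 6 + J² + 2*J (b(J) = (J² + 1*J) + (J - 1*(-6)) = (J² + J) + (J + 6) = (J + J²) + (6 + J) = 6 + J² + 2*J)
z + b(-221) = -48837 + (6 + (-221)² + 2*(-221)) = -48837 + (6 + 48841 - 442) = -48837 + 48405 = -432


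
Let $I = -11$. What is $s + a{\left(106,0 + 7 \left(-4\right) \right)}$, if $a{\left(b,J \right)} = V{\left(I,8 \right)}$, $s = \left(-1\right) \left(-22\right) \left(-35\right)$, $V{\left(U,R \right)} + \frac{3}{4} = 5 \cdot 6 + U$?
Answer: $- \frac{3007}{4} \approx -751.75$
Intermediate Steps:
$V{\left(U,R \right)} = \frac{117}{4} + U$ ($V{\left(U,R \right)} = - \frac{3}{4} + \left(5 \cdot 6 + U\right) = - \frac{3}{4} + \left(30 + U\right) = \frac{117}{4} + U$)
$s = -770$ ($s = 22 \left(-35\right) = -770$)
$a{\left(b,J \right)} = \frac{73}{4}$ ($a{\left(b,J \right)} = \frac{117}{4} - 11 = \frac{73}{4}$)
$s + a{\left(106,0 + 7 \left(-4\right) \right)} = -770 + \frac{73}{4} = - \frac{3007}{4}$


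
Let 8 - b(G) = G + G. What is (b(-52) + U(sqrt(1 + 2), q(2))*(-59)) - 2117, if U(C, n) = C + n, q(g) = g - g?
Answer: -2005 - 59*sqrt(3) ≈ -2107.2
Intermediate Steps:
b(G) = 8 - 2*G (b(G) = 8 - (G + G) = 8 - 2*G)
q(g) = 0
(b(-52) + U(sqrt(1 + 2), q(2))*(-59)) - 2117 = ((8 - 2*(-52)) + (sqrt(1 + 2) + 0)*(-59)) - 2117 = ((8 + 104) + (sqrt(3) + 0)*(-59)) - 2117 = (112 + sqrt(3)*(-59)) - 2117 = (112 - 59*sqrt(3)) - 2117 = -2005 - 59*sqrt(3)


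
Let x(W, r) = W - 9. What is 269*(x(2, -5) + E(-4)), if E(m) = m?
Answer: -2959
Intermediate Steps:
x(W, r) = -9 + W
269*(x(2, -5) + E(-4)) = 269*((-9 + 2) - 4) = 269*(-7 - 4) = 269*(-11) = -2959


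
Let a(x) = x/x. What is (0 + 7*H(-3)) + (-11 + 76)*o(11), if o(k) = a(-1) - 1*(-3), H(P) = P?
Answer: 239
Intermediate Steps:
a(x) = 1
o(k) = 4 (o(k) = 1 - 1*(-3) = 1 + 3 = 4)
(0 + 7*H(-3)) + (-11 + 76)*o(11) = (0 + 7*(-3)) + (-11 + 76)*4 = (0 - 21) + 65*4 = -21 + 260 = 239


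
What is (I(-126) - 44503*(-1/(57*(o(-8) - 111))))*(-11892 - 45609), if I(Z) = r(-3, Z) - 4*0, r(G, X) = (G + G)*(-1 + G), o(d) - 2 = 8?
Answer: -1795277055/1919 ≈ -9.3553e+5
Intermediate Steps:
o(d) = 10 (o(d) = 2 + 8 = 10)
r(G, X) = 2*G*(-1 + G) (r(G, X) = (2*G)*(-1 + G) = 2*G*(-1 + G))
I(Z) = 24 (I(Z) = 2*(-3)*(-1 - 3) - 4*0 = 2*(-3)*(-4) + 0 = 24 + 0 = 24)
(I(-126) - 44503*(-1/(57*(o(-8) - 111))))*(-11892 - 45609) = (24 - 44503*(-1/(57*(10 - 111))))*(-11892 - 45609) = (24 - 44503/((-57*(-101))))*(-57501) = (24 - 44503/5757)*(-57501) = (93665/5757)*(-57501) = -1795277055/1919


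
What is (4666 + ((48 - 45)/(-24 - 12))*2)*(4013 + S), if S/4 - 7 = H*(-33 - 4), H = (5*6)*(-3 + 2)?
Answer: 79141865/2 ≈ 3.9571e+7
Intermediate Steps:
H = -30 (H = 30*(-1) = -30)
S = 4468 (S = 28 + 4*(-30*(-33 - 4)) = 28 + 4*(-30*(-37)) = 28 + 4*1110 = 28 + 4440 = 4468)
(4666 + ((48 - 45)/(-24 - 12))*2)*(4013 + S) = (4666 + ((48 - 45)/(-24 - 12))*2)*(4013 + 4468) = (4666 + (3/(-36))*2)*8481 = (4666 + (3*(-1/36))*2)*8481 = (4666 - 1/12*2)*8481 = (4666 - ⅙)*8481 = (27995/6)*8481 = 79141865/2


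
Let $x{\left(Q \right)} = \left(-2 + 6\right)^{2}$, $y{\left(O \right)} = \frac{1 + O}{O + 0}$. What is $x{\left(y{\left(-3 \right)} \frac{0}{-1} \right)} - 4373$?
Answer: $-4357$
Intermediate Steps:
$y{\left(O \right)} = \frac{1 + O}{O}$
$x{\left(Q \right)} = 16$ ($x{\left(Q \right)} = 4^{2} = 16$)
$x{\left(y{\left(-3 \right)} \frac{0}{-1} \right)} - 4373 = 16 - 4373 = -4357$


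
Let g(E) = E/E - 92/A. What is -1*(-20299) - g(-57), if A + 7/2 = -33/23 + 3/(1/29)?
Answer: 76629182/3775 ≈ 20299.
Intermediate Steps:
A = 3775/46 (A = -7/2 + (-33/23 + 3/(1/29)) = -7/2 + (-33*1/23 + 3/(1/29)) = -7/2 + (-33/23 + 3*29) = -7/2 + (-33/23 + 87) = -7/2 + 1968/23 = 3775/46 ≈ 82.065)
g(E) = -457/3775 (g(E) = E/E - 92/3775/46 = 1 - 92*46/3775 = 1 - 4232/3775 = -457/3775)
-1*(-20299) - g(-57) = -1*(-20299) - 1*(-457/3775) = 20299 + 457/3775 = 76629182/3775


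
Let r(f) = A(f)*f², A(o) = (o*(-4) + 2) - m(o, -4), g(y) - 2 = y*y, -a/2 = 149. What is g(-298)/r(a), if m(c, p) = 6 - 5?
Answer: 44403/52971586 ≈ 0.00083824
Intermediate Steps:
m(c, p) = 1
a = -298 (a = -2*149 = -298)
g(y) = 2 + y² (g(y) = 2 + y*y = 2 + y²)
A(o) = 1 - 4*o (A(o) = (o*(-4) + 2) - 1*1 = (-4*o + 2) - 1 = (2 - 4*o) - 1 = 1 - 4*o)
r(f) = f²*(1 - 4*f) (r(f) = (1 - 4*f)*f² = f²*(1 - 4*f))
g(-298)/r(a) = (2 + (-298)²)/(((-298)²*(1 - 4*(-298)))) = (2 + 88804)/((88804*(1 + 1192))) = 88806/((88804*1193)) = 88806/105943172 = 88806*(1/105943172) = 44403/52971586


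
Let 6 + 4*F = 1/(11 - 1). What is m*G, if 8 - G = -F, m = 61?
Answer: 15921/40 ≈ 398.02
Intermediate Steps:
F = -59/40 (F = -3/2 + 1/(4*(11 - 1)) = -3/2 + (¼)/10 = -3/2 + (¼)*(⅒) = -3/2 + 1/40 = -59/40 ≈ -1.4750)
G = 261/40 (G = 8 - (-1)*(-59)/40 = 8 - 1*59/40 = 8 - 59/40 = 261/40 ≈ 6.5250)
m*G = 61*(261/40) = 15921/40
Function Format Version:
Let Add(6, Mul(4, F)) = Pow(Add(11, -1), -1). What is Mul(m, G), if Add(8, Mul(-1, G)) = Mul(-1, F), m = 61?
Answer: Rational(15921, 40) ≈ 398.02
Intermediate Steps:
F = Rational(-59, 40) (F = Add(Rational(-3, 2), Mul(Rational(1, 4), Pow(Add(11, -1), -1))) = Add(Rational(-3, 2), Mul(Rational(1, 4), Pow(10, -1))) = Add(Rational(-3, 2), Mul(Rational(1, 4), Rational(1, 10))) = Add(Rational(-3, 2), Rational(1, 40)) = Rational(-59, 40) ≈ -1.4750)
G = Rational(261, 40) (G = Add(8, Mul(-1, Mul(-1, Rational(-59, 40)))) = Add(8, Mul(-1, Rational(59, 40))) = Add(8, Rational(-59, 40)) = Rational(261, 40) ≈ 6.5250)
Mul(m, G) = Mul(61, Rational(261, 40)) = Rational(15921, 40)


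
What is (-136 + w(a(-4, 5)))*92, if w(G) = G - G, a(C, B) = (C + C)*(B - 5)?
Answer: -12512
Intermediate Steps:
a(C, B) = 2*C*(-5 + B) (a(C, B) = (2*C)*(-5 + B) = 2*C*(-5 + B))
w(G) = 0
(-136 + w(a(-4, 5)))*92 = (-136 + 0)*92 = -136*92 = -12512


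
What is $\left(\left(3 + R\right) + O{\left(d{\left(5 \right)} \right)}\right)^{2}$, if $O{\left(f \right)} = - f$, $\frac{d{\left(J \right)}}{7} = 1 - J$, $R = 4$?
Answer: $1225$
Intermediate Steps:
$d{\left(J \right)} = 7 - 7 J$ ($d{\left(J \right)} = 7 \left(1 - J\right) = 7 - 7 J$)
$\left(\left(3 + R\right) + O{\left(d{\left(5 \right)} \right)}\right)^{2} = \left(\left(3 + 4\right) - \left(7 - 35\right)\right)^{2} = \left(7 - \left(7 - 35\right)\right)^{2} = \left(7 - -28\right)^{2} = \left(7 + 28\right)^{2} = 35^{2} = 1225$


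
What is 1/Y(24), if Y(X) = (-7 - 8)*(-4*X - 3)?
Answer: 1/1485 ≈ 0.00067340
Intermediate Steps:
Y(X) = 45 + 60*X (Y(X) = -15*(-3 - 4*X) = 45 + 60*X)
1/Y(24) = 1/(45 + 60*24) = 1/(45 + 1440) = 1/1485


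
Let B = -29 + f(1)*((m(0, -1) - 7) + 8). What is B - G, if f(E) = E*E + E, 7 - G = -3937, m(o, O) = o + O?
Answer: -3973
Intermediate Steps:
m(o, O) = O + o
G = 3944 (G = 7 - 1*(-3937) = 7 + 3937 = 3944)
f(E) = E + E² (f(E) = E² + E = E + E²)
B = -29 (B = -29 + (1*(1 + 1))*(((-1 + 0) - 7) + 8) = -29 + (1*2)*((-1 - 7) + 8) = -29 + 2*(-8 + 8) = -29 + 2*0 = -29 + 0 = -29)
B - G = -29 - 1*3944 = -29 - 3944 = -3973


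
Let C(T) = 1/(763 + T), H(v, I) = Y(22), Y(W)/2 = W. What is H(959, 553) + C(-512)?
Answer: 11045/251 ≈ 44.004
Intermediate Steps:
Y(W) = 2*W
H(v, I) = 44 (H(v, I) = 2*22 = 44)
H(959, 553) + C(-512) = 44 + 1/(763 - 512) = 44 + 1/251 = 11045/251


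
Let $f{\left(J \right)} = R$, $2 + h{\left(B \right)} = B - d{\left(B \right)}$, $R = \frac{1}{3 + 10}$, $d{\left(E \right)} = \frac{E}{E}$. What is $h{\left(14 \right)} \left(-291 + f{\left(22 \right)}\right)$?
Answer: $- \frac{41602}{13} \approx -3200.2$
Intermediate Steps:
$d{\left(E \right)} = 1$
$R = \frac{1}{13} \approx 0.076923$
$h{\left(B \right)} = -3 + B$ ($h{\left(B \right)} = -2 + \left(B - 1\right) = -2 + \left(-1 + B\right) = -3 + B$)
$f{\left(J \right)} = \frac{1}{13}$
$h{\left(14 \right)} \left(-291 + f{\left(22 \right)}\right) = \left(-3 + 14\right) \left(-291 + \frac{1}{13}\right) = 11 \left(- \frac{3782}{13}\right) = - \frac{41602}{13}$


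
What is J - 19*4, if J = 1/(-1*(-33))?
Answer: -2507/33 ≈ -75.970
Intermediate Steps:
J = 1/33 ≈ 0.030303
J - 19*4 = 1/33 - 19*4 = 1/33 - 76 = -2507/33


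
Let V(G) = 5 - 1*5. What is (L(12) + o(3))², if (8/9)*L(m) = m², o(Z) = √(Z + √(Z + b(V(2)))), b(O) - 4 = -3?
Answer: (162 + √5)² ≈ 26974.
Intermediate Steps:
V(G) = 0 (V(G) = 5 - 5 = 0)
b(O) = 1 (b(O) = 4 - 3 = 1)
o(Z) = √(Z + √(1 + Z)) (o(Z) = √(Z + √(Z + 1)) = √(Z + √(1 + Z)))
L(m) = 9*m²/8
(L(12) + o(3))² = ((9/8)*12² + √(3 + √(1 + 3)))² = ((9/8)*144 + √(3 + √4))² = (162 + √(3 + 2))² = (162 + √5)²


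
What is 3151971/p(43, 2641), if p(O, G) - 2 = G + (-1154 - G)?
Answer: -350219/128 ≈ -2736.1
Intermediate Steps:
p(O, G) = -1152 (p(O, G) = 2 + (G + (-1154 - G)) = 2 - 1154 = -1152)
3151971/p(43, 2641) = 3151971/(-1152) = 3151971*(-1/1152) = -350219/128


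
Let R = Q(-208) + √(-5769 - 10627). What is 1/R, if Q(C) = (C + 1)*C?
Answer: -I/(-43056*I + 2*√4099) ≈ 2.3225e-5 - 6.9071e-8*I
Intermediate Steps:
Q(C) = C*(1 + C) (Q(C) = (1 + C)*C = C*(1 + C))
R = 43056 + 2*I*√4099 (R = -208*(1 - 208) + √(-5769 - 10627) = -208*(-207) + √(-16396) = 43056 + 2*I*√4099 ≈ 43056.0 + 128.05*I)
1/R = 1/(43056 + 2*I*√4099)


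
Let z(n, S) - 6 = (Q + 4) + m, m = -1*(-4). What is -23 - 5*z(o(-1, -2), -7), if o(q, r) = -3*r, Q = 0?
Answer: -93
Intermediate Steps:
m = 4
z(n, S) = 14 (z(n, S) = 6 + ((0 + 4) + 4) = 6 + (4 + 4) = 6 + 8 = 14)
-23 - 5*z(o(-1, -2), -7) = -23 - 5*14 = -23 - 70 = -93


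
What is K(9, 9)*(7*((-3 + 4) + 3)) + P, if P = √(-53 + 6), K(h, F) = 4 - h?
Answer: -140 + I*√47 ≈ -140.0 + 6.8557*I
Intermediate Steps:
P = I*√47 (P = √(-47) = I*√47 ≈ 6.8557*I)
K(9, 9)*(7*((-3 + 4) + 3)) + P = (4 - 1*9)*(7*((-3 + 4) + 3)) + I*√47 = (4 - 9)*(7*(1 + 3)) + I*√47 = -35*4 + I*√47 = -5*28 + I*√47 = -140 + I*√47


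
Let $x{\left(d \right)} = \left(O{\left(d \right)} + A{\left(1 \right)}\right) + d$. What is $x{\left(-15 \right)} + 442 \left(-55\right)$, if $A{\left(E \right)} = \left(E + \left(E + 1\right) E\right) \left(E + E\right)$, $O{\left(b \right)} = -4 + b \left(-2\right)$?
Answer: $-24293$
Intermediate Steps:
$O{\left(b \right)} = -4 - 2 b$
$A{\left(E \right)} = 2 E \left(E + E \left(1 + E\right)\right)$ ($A{\left(E \right)} = \left(E + \left(1 + E\right) E\right) 2 E = \left(E + E \left(1 + E\right)\right) 2 E = 2 E \left(E + E \left(1 + E\right)\right)$)
$x{\left(d \right)} = 2 - d$ ($x{\left(d \right)} = \left(\left(-4 - 2 d\right) + 2 \cdot 1^{2} \left(2 + 1\right)\right) + d = \left(\left(-4 - 2 d\right) + 2 \cdot 1 \cdot 3\right) + d = \left(\left(-4 - 2 d\right) + 6\right) + d = \left(2 - 2 d\right) + d = 2 - d$)
$x{\left(-15 \right)} + 442 \left(-55\right) = \left(2 - -15\right) + 442 \left(-55\right) = \left(2 + 15\right) - 24310 = 17 - 24310 = -24293$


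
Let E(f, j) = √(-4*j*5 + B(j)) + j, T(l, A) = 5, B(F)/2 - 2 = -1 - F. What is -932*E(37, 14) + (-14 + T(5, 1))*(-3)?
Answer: -13021 - 2796*I*√34 ≈ -13021.0 - 16303.0*I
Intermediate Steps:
B(F) = 2 - 2*F (B(F) = 4 + 2*(-1 - F) = 4 + (-2 - 2*F) = 2 - 2*F)
E(f, j) = j + √(2 - 22*j) (E(f, j) = √(-4*j*5 + (2 - 2*j)) + j = √(-20*j + (2 - 2*j)) + j = √(2 - 22*j) + j = j + √(2 - 22*j))
-932*E(37, 14) + (-14 + T(5, 1))*(-3) = -932*(14 + √(2 - 22*14)) + (-14 + 5)*(-3) = -932*(14 + √(2 - 308)) - 9*(-3) = -932*(14 + √(-306)) + 27 = -932*(14 + 3*I*√34) + 27 = (-13048 - 2796*I*√34) + 27 = -13021 - 2796*I*√34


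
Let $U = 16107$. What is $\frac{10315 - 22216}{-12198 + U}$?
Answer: $- \frac{3967}{1303} \approx -3.0445$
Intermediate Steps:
$\frac{10315 - 22216}{-12198 + U} = \frac{10315 - 22216}{-12198 + 16107} = - \frac{11901}{3909} = \left(-11901\right) \frac{1}{3909} = - \frac{3967}{1303}$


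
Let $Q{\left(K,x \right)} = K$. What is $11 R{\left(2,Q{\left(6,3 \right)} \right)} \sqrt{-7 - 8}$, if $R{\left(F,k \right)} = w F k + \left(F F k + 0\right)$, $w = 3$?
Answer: $660 i \sqrt{15} \approx 2556.2 i$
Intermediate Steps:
$R{\left(F,k \right)} = k F^{2} + 3 F k$ ($R{\left(F,k \right)} = 3 F k + \left(F F k + 0\right) = 3 F k + \left(F^{2} k + 0\right) = 3 F k + \left(k F^{2} + 0\right) = 3 F k + k F^{2} = k F^{2} + 3 F k$)
$11 R{\left(2,Q{\left(6,3 \right)} \right)} \sqrt{-7 - 8} = 11 \cdot 2 \cdot 6 \left(3 + 2\right) \sqrt{-7 - 8} = 11 \cdot 2 \cdot 6 \cdot 5 \sqrt{-15} = 11 \cdot 60 i \sqrt{15} = 660 i \sqrt{15}$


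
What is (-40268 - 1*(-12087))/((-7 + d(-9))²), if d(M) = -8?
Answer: -28181/225 ≈ -125.25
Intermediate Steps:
(-40268 - 1*(-12087))/((-7 + d(-9))²) = (-40268 - 1*(-12087))/((-7 - 8)²) = (-40268 + 12087)/((-15)²) = -28181/225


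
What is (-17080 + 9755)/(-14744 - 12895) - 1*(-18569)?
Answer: 513235916/27639 ≈ 18569.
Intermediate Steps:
(-17080 + 9755)/(-14744 - 12895) - 1*(-18569) = -7325/(-27639) + 18569 = -7325*(-1/27639) + 18569 = 7325/27639 + 18569 = 513235916/27639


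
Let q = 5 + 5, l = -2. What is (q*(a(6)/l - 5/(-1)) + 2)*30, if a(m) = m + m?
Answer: -240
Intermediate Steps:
a(m) = 2*m
q = 10
(q*(a(6)/l - 5/(-1)) + 2)*30 = (10*((2*6)/(-2) - 5/(-1)) + 2)*30 = (10*(12*(-½) - 5*(-1)) + 2)*30 = (10*(-6 + 5) + 2)*30 = (10*(-1) + 2)*30 = (-10 + 2)*30 = -8*30 = -240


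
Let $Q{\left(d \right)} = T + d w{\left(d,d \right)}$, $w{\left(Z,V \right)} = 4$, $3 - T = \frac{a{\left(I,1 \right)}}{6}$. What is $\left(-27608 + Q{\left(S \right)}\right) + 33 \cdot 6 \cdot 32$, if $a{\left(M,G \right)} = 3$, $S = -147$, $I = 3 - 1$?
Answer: $- \frac{43715}{2} \approx -21858.0$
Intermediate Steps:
$I = 2$ ($I = 3 - 1 = 2$)
$T = \frac{5}{2}$ ($T = 3 - \frac{3}{6} = 3 - 3 \cdot \frac{1}{6} = 3 - \frac{1}{2} = \frac{5}{2} \approx 2.5$)
$Q{\left(d \right)} = \frac{5}{2} + 4 d$ ($Q{\left(d \right)} = \frac{5}{2} + d 4 = \frac{5}{2} + 4 d$)
$\left(-27608 + Q{\left(S \right)}\right) + 33 \cdot 6 \cdot 32 = \left(-27608 + \left(\frac{5}{2} + 4 \left(-147\right)\right)\right) + 33 \cdot 6 \cdot 32 = \left(-27608 + \left(\frac{5}{2} - 588\right)\right) + 198 \cdot 32 = \left(-27608 - \frac{1171}{2}\right) + 6336 = - \frac{56387}{2} + 6336 = - \frac{43715}{2}$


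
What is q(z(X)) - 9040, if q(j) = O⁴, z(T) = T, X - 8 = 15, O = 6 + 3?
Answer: -2479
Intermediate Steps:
O = 9
X = 23 (X = 8 + 15 = 23)
q(j) = 6561 (q(j) = 9⁴ = 6561)
q(z(X)) - 9040 = 6561 - 9040 = -2479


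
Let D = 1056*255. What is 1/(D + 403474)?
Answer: 1/672754 ≈ 1.4864e-6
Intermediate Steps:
D = 269280
1/(D + 403474) = 1/(269280 + 403474) = 1/672754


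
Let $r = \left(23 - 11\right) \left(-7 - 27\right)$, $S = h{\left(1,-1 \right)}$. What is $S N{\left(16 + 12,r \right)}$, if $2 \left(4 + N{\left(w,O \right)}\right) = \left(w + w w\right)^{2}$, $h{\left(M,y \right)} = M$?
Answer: $329668$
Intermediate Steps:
$S = 1$
$r = -408$ ($r = 12 \left(-34\right) = -408$)
$N{\left(w,O \right)} = -4 + \frac{\left(w + w^{2}\right)^{2}}{2}$ ($N{\left(w,O \right)} = -4 + \frac{\left(w + w w\right)^{2}}{2} = -4 + \frac{\left(w + w^{2}\right)^{2}}{2}$)
$S N{\left(16 + 12,r \right)} = 1 \left(-4 + \frac{\left(16 + 12\right)^{2} \left(1 + \left(16 + 12\right)\right)^{2}}{2}\right) = 1 \left(-4 + \frac{28^{2} \left(1 + 28\right)^{2}}{2}\right) = 1 \left(-4 + \frac{1}{2} \cdot 784 \cdot 29^{2}\right) = 1 \left(-4 + \frac{1}{2} \cdot 784 \cdot 841\right) = 1 \left(-4 + 329672\right) = 1 \cdot 329668 = 329668$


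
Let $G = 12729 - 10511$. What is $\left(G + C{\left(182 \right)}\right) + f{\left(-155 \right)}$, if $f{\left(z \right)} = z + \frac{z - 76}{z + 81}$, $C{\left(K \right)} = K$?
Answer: $\frac{166361}{74} \approx 2248.1$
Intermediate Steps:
$G = 2218$ ($G = 12729 - 10511 = 2218$)
$f{\left(z \right)} = z + \frac{-76 + z}{81 + z}$
$\left(G + C{\left(182 \right)}\right) + f{\left(-155 \right)} = \left(2218 + 182\right) + \frac{-76 + \left(-155\right)^{2} + 82 \left(-155\right)}{81 - 155} = 2400 + \frac{-76 + 24025 - 12710}{-74} = 2400 - \frac{11239}{74} = \frac{166361}{74}$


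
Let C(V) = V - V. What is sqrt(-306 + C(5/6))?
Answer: 3*I*sqrt(34) ≈ 17.493*I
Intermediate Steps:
C(V) = 0
sqrt(-306 + C(5/6)) = sqrt(-306 + 0) = sqrt(-306) = 3*I*sqrt(34)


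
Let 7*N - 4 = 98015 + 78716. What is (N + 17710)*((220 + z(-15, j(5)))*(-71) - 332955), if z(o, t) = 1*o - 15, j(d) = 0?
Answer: -104177743725/7 ≈ -1.4883e+10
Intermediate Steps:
z(o, t) = -15 + o (z(o, t) = o - 15 = -15 + o)
N = 176735/7 (N = 4/7 + (98015 + 78716)/7 = 4/7 + (1/7)*176731 = 4/7 + 176731/7 = 176735/7 ≈ 25248.)
(N + 17710)*((220 + z(-15, j(5)))*(-71) - 332955) = (176735/7 + 17710)*((220 + (-15 - 15))*(-71) - 332955) = 300705*((220 - 30)*(-71) - 332955)/7 = 300705*(190*(-71) - 332955)/7 = 300705*(-13490 - 332955)/7 = (300705/7)*(-346445) = -104177743725/7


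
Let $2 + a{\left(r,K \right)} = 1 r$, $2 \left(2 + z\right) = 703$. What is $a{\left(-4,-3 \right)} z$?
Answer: $-2097$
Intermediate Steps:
$z = \frac{699}{2}$ ($z = -2 + \frac{1}{2} \cdot 703 = -2 + \frac{703}{2} = \frac{699}{2} \approx 349.5$)
$a{\left(r,K \right)} = -2 + r$ ($a{\left(r,K \right)} = -2 + 1 r = -2 + r$)
$a{\left(-4,-3 \right)} z = \left(-2 - 4\right) \frac{699}{2} = \left(-6\right) \frac{699}{2} = -2097$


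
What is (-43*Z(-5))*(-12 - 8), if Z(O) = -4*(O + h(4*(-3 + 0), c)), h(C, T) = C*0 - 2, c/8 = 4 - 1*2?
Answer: 24080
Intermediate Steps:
c = 16 (c = 8*(4 - 1*2) = 8*(4 - 2) = 8*2 = 16)
h(C, T) = -2 (h(C, T) = 0 - 2 = -2)
Z(O) = 8 - 4*O (Z(O) = -4*(O - 2) = -4*(-2 + O) = 8 - 4*O)
(-43*Z(-5))*(-12 - 8) = (-43*(8 - 4*(-5)))*(-12 - 8) = -43*(8 + 20)*(-20) = -43*28*(-20) = -1204*(-20) = 24080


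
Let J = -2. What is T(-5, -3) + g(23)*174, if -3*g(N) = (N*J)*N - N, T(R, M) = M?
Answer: 62695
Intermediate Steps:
g(N) = N/3 + 2*N**2/3 (g(N) = -((N*(-2))*N - N)/3 = -((-2*N)*N - N)/3 = -(-2*N**2 - N)/3 = -(-N - 2*N**2)/3 = N/3 + 2*N**2/3)
T(-5, -3) + g(23)*174 = -3 + ((1/3)*23*(1 + 2*23))*174 = -3 + ((1/3)*23*(1 + 46))*174 = -3 + ((1/3)*23*47)*174 = -3 + (1081/3)*174 = -3 + 62698 = 62695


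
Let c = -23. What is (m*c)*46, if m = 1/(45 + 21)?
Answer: -529/33 ≈ -16.030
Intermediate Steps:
m = 1/66 ≈ 0.015152
(m*c)*46 = ((1/66)*(-23))*46 = -23/66*46 = -529/33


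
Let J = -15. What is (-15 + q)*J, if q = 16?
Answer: -15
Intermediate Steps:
(-15 + q)*J = (-15 + 16)*(-15) = 1*(-15) = -15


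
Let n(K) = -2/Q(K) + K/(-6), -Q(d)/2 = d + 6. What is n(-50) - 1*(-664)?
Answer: 88745/132 ≈ 672.31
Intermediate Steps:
Q(d) = -12 - 2*d (Q(d) = -2*(d + 6) = -2*(6 + d) = -12 - 2*d)
n(K) = -2/(-12 - 2*K) - K/6 (n(K) = -2/(-12 - 2*K) + K/(-6) = -2/(-12 - 2*K) + K*(-1/6) = -2/(-12 - 2*K) - K/6)
n(-50) - 1*(-664) = (6 - 1*(-50)*(6 - 50))/(6*(6 - 50)) - 1*(-664) = (1/6)*(6 - 1*(-50)*(-44))/(-44) + 664 = (1/6)*(-1/44)*(6 - 2200) + 664 = (1/6)*(-1/44)*(-2194) + 664 = 1097/132 + 664 = 88745/132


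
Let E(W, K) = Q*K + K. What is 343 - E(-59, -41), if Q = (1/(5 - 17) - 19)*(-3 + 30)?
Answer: -82965/4 ≈ -20741.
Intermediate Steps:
Q = -2061/4 (Q = (1/(-12) - 19)*27 = (-1/12 - 19)*27 = -229/12*27 = -2061/4 ≈ -515.25)
E(W, K) = -2057*K/4 (E(W, K) = -2061*K/4 + K = -2057*K/4)
343 - E(-59, -41) = 343 - (-2057)*(-41)/4 = 343 - 1*84337/4 = 343 - 84337/4 = -82965/4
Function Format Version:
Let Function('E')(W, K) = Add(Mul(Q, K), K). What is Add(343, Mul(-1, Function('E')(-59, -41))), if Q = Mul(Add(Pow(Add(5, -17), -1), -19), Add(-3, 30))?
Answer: Rational(-82965, 4) ≈ -20741.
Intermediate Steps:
Q = Rational(-2061, 4) (Q = Mul(Add(Pow(-12, -1), -19), 27) = Mul(Add(Rational(-1, 12), -19), 27) = Mul(Rational(-229, 12), 27) = Rational(-2061, 4) ≈ -515.25)
Function('E')(W, K) = Mul(Rational(-2057, 4), K) (Function('E')(W, K) = Add(Mul(Rational(-2061, 4), K), K) = Mul(Rational(-2057, 4), K))
Add(343, Mul(-1, Function('E')(-59, -41))) = Add(343, Mul(-1, Mul(Rational(-2057, 4), -41))) = Add(343, Mul(-1, Rational(84337, 4))) = Add(343, Rational(-84337, 4)) = Rational(-82965, 4)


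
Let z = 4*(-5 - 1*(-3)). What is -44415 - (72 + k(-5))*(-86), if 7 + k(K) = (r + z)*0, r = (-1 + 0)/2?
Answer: -38825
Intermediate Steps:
z = -8 (z = 4*(-5 + 3) = 4*(-2) = -8)
r = -½ (r = -1*½ = -½ ≈ -0.50000)
k(K) = -7 (k(K) = -7 + (-½ - 8)*0 = -7 - 17/2*0 = -7 + 0 = -7)
-44415 - (72 + k(-5))*(-86) = -44415 - (72 - 7)*(-86) = -44415 - 65*(-86) = -44415 - 1*(-5590) = -44415 + 5590 = -38825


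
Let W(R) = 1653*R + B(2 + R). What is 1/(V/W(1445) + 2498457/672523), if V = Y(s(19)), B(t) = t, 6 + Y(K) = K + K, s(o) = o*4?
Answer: 803675745368/2985745184491 ≈ 0.26917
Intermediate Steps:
s(o) = 4*o
Y(K) = -6 + 2*K (Y(K) = -6 + (K + K) = -6 + 2*K)
W(R) = 2 + 1654*R (W(R) = 1653*R + (2 + R) = 2 + 1654*R)
V = 146 (V = -6 + 2*(4*19) = -6 + 2*76 = -6 + 152 = 146)
1/(V/W(1445) + 2498457/672523) = 1/(146/(2 + 1654*1445) + 2498457/672523) = 1/(146/(2 + 2390030) + 2498457*(1/672523)) = 1/(146/2390032 + 2498457/672523) = 1/(146*(1/2390032) + 2498457/672523) = 1/(73/1195016 + 2498457/672523) = 1/(2985745184491/803675745368) = 803675745368/2985745184491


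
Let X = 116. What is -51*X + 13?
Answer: -5903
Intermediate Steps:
-51*X + 13 = -51*116 + 13 = -5916 + 13 = -5903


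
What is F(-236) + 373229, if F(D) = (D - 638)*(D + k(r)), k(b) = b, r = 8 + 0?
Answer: 572501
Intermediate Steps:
r = 8
F(D) = (-638 + D)*(8 + D) (F(D) = (D - 638)*(D + 8) = (-638 + D)*(8 + D))
F(-236) + 373229 = (-5104 + (-236)² - 630*(-236)) + 373229 = (-5104 + 55696 + 148680) + 373229 = 199272 + 373229 = 572501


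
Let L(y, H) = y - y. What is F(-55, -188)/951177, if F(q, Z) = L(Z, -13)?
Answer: 0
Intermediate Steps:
L(y, H) = 0
F(q, Z) = 0
F(-55, -188)/951177 = 0/951177 = 0*(1/951177) = 0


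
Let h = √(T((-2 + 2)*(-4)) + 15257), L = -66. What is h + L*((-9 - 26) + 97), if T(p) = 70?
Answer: -4092 + 3*√1703 ≈ -3968.2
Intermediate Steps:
h = 3*√1703 (h = √(70 + 15257) = √15327 = 3*√1703 ≈ 123.80)
h + L*((-9 - 26) + 97) = 3*√1703 - 66*((-9 - 26) + 97) = 3*√1703 - 66*(-35 + 97) = 3*√1703 - 66*62 = 3*√1703 - 4092 = -4092 + 3*√1703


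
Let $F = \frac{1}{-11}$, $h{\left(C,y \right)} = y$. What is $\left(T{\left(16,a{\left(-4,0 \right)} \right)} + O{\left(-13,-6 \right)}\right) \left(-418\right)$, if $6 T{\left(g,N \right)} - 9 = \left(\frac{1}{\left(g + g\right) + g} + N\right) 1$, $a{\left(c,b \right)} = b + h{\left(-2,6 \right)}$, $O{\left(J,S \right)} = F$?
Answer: $- \frac{145217}{144} \approx -1008.5$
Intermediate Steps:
$F = - \frac{1}{11} \approx -0.090909$
$O{\left(J,S \right)} = - \frac{1}{11}$
$a{\left(c,b \right)} = 6 + b$ ($a{\left(c,b \right)} = b + 6 = 6 + b$)
$T{\left(g,N \right)} = \frac{3}{2} + \frac{N}{6} + \frac{1}{18 g}$ ($T{\left(g,N \right)} = \frac{3}{2} + \frac{\left(\frac{1}{\left(g + g\right) + g} + N\right) 1}{6} = \frac{3}{2} + \frac{\left(\frac{1}{2 g + g} + N\right) 1}{6} = \frac{3}{2} + \frac{\left(\frac{1}{3 g} + N\right) 1}{6} = \frac{3}{2} + \frac{\left(N + \frac{1}{3 g}\right) 1}{6} = \frac{3}{2} + \frac{N + \frac{1}{3 g}}{6} = \frac{3}{2} + \left(\frac{N}{6} + \frac{1}{18 g}\right) = \frac{3}{2} + \frac{N}{6} + \frac{1}{18 g}$)
$\left(T{\left(16,a{\left(-4,0 \right)} \right)} + O{\left(-13,-6 \right)}\right) \left(-418\right) = \left(\frac{1 + 3 \cdot 16 \left(9 + \left(6 + 0\right)\right)}{18 \cdot 16} - \frac{1}{11}\right) \left(-418\right) = \left(\frac{1}{18} \cdot \frac{1}{16} \left(1 + 3 \cdot 16 \left(9 + 6\right)\right) - \frac{1}{11}\right) \left(-418\right) = \left(\frac{1}{18} \cdot \frac{1}{16} \left(1 + 3 \cdot 16 \cdot 15\right) - \frac{1}{11}\right) \left(-418\right) = \left(\frac{1}{18} \cdot \frac{1}{16} \left(1 + 720\right) - \frac{1}{11}\right) \left(-418\right) = \left(\frac{1}{18} \cdot \frac{1}{16} \cdot 721 - \frac{1}{11}\right) \left(-418\right) = \left(\frac{721}{288} - \frac{1}{11}\right) \left(-418\right) = \frac{7643}{3168} \left(-418\right) = - \frac{145217}{144}$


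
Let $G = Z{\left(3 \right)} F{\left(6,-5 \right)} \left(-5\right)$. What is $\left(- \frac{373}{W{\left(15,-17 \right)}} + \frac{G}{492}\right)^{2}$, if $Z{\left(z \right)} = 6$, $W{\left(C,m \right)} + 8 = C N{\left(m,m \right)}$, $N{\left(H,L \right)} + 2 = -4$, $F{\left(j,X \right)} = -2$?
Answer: $\frac{249103089}{16144324} \approx 15.43$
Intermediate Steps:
$N{\left(H,L \right)} = -6$ ($N{\left(H,L \right)} = -2 - 4 = -6$)
$W{\left(C,m \right)} = -8 - 6 C$ ($W{\left(C,m \right)} = -8 + C \left(-6\right) = -8 - 6 C$)
$G = 60$ ($G = 6 \left(-2\right) \left(-5\right) = \left(-12\right) \left(-5\right) = 60$)
$\left(- \frac{373}{W{\left(15,-17 \right)}} + \frac{G}{492}\right)^{2} = \left(- \frac{373}{-8 - 90} + \frac{60}{492}\right)^{2} = \left(- \frac{373}{-8 - 90} + 60 \cdot \frac{1}{492}\right)^{2} = \left(- \frac{373}{-98} + \frac{5}{41}\right)^{2} = \left(\left(-373\right) \left(- \frac{1}{98}\right) + \frac{5}{41}\right)^{2} = \left(\frac{373}{98} + \frac{5}{41}\right)^{2} = \left(\frac{15783}{4018}\right)^{2} = \frac{249103089}{16144324}$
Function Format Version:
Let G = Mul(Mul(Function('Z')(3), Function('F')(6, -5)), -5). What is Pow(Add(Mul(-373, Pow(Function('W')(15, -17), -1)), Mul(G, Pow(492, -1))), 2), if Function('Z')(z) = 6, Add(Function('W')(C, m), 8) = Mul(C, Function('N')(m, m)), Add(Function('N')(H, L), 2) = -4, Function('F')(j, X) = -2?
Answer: Rational(249103089, 16144324) ≈ 15.430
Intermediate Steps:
Function('N')(H, L) = -6 (Function('N')(H, L) = Add(-2, -4) = -6)
Function('W')(C, m) = Add(-8, Mul(-6, C)) (Function('W')(C, m) = Add(-8, Mul(C, -6)) = Add(-8, Mul(-6, C)))
G = 60 (G = Mul(Mul(6, -2), -5) = Mul(-12, -5) = 60)
Pow(Add(Mul(-373, Pow(Function('W')(15, -17), -1)), Mul(G, Pow(492, -1))), 2) = Pow(Add(Mul(-373, Pow(Add(-8, Mul(-6, 15)), -1)), Mul(60, Pow(492, -1))), 2) = Pow(Add(Mul(-373, Pow(Add(-8, -90), -1)), Mul(60, Rational(1, 492))), 2) = Pow(Add(Mul(-373, Pow(-98, -1)), Rational(5, 41)), 2) = Pow(Add(Mul(-373, Rational(-1, 98)), Rational(5, 41)), 2) = Pow(Add(Rational(373, 98), Rational(5, 41)), 2) = Pow(Rational(15783, 4018), 2) = Rational(249103089, 16144324)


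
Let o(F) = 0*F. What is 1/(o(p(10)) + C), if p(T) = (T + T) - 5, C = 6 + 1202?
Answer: 1/1208 ≈ 0.00082781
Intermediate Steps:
C = 1208
p(T) = -5 + 2*T (p(T) = 2*T - 5 = -5 + 2*T)
o(F) = 0
1/(o(p(10)) + C) = 1/(0 + 1208) = 1/1208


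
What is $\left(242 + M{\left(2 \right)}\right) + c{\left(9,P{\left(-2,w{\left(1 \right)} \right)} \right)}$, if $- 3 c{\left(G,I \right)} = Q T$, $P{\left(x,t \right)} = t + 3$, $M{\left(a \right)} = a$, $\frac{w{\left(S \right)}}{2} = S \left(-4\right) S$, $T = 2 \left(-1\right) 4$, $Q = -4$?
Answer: $\frac{700}{3} \approx 233.33$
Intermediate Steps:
$T = -8$ ($T = \left(-2\right) 4 = -8$)
$w{\left(S \right)} = - 8 S^{2}$ ($w{\left(S \right)} = 2 S \left(-4\right) S = 2 - 4 S S = 2 \left(- 4 S^{2}\right) = - 8 S^{2}$)
$P{\left(x,t \right)} = 3 + t$
$c{\left(G,I \right)} = - \frac{32}{3}$ ($c{\left(G,I \right)} = - \frac{\left(-4\right) \left(-8\right)}{3} = \left(- \frac{1}{3}\right) 32 = - \frac{32}{3}$)
$\left(242 + M{\left(2 \right)}\right) + c{\left(9,P{\left(-2,w{\left(1 \right)} \right)} \right)} = \left(242 + 2\right) - \frac{32}{3} = 244 - \frac{32}{3} = \frac{700}{3}$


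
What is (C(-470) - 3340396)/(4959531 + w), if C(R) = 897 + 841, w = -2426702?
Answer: -3338658/2532829 ≈ -1.3182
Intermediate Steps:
C(R) = 1738
(C(-470) - 3340396)/(4959531 + w) = (1738 - 3340396)/(4959531 - 2426702) = -3338658/2532829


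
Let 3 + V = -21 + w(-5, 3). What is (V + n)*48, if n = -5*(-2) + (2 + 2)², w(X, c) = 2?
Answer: 192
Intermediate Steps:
n = 26 (n = 10 + 4² = 10 + 16 = 26)
V = -22 (V = -3 + (-21 + 2) = -3 - 19 = -22)
(V + n)*48 = (-22 + 26)*48 = 4*48 = 192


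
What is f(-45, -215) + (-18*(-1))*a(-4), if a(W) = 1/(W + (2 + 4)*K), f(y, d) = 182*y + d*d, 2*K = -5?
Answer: 722647/19 ≈ 38034.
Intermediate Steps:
K = -5/2 (K = (1/2)*(-5) = -5/2 ≈ -2.5000)
f(y, d) = d**2 + 182*y (f(y, d) = 182*y + d**2 = d**2 + 182*y)
a(W) = 1/(-15 + W) (a(W) = 1/(W + (2 + 4)*(-5/2)) = 1/(W + 6*(-5/2)) = 1/(W - 15) = 1/(-15 + W))
f(-45, -215) + (-18*(-1))*a(-4) = ((-215)**2 + 182*(-45)) + (-18*(-1))/(-15 - 4) = (46225 - 8190) + 18/(-19) = 38035 + 18*(-1/19) = 38035 - 18/19 = 722647/19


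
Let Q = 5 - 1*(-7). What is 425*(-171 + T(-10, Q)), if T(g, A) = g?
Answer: -76925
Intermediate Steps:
Q = 12 (Q = 5 + 7 = 12)
425*(-171 + T(-10, Q)) = 425*(-171 - 10) = 425*(-181) = -76925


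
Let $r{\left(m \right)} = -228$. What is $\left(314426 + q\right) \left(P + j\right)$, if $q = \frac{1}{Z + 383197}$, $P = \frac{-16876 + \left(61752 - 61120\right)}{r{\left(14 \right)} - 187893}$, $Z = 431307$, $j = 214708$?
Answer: $\frac{431008773273175701915}{6384387791} \approx 6.751 \cdot 10^{10}$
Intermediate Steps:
$P = \frac{16244}{188121}$ ($P = \frac{-16876 + \left(61752 - 61120\right)}{-228 - 187893} = \frac{-16876 + \left(61752 - 61120\right)}{-188121} = \left(-16876 + 632\right) \left(- \frac{1}{188121}\right) = \left(-16244\right) \left(- \frac{1}{188121}\right) = \frac{16244}{188121} \approx 0.086349$)
$q = \frac{1}{814504}$ ($q = \frac{1}{431307 + 383197} = \frac{1}{814504} \approx 1.2277 \cdot 10^{-6}$)
$\left(314426 + q\right) \left(P + j\right) = \left(314426 + \frac{1}{814504}\right) \left(\frac{16244}{188121} + 214708\right) = \frac{256101234705}{814504} \cdot \frac{40391099912}{188121} = \frac{431008773273175701915}{6384387791}$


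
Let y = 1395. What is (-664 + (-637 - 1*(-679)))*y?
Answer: -867690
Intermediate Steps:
(-664 + (-637 - 1*(-679)))*y = (-664 + (-637 - 1*(-679)))*1395 = (-664 + (-637 + 679))*1395 = (-664 + 42)*1395 = -622*1395 = -867690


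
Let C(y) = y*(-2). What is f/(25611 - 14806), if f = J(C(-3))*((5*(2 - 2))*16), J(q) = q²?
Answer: 0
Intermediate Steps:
C(y) = -2*y
f = 0 (f = (-2*(-3))²*((5*(2 - 2))*16) = 6²*((5*0)*16) = 36*(0*16) = 36*0 = 0)
f/(25611 - 14806) = 0/(25611 - 14806) = 0/10805 = 0*(1/10805) = 0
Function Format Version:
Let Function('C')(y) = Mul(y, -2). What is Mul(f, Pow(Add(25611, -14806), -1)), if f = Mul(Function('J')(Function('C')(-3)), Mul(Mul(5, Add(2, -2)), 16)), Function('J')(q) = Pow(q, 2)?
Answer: 0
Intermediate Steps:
Function('C')(y) = Mul(-2, y)
f = 0 (f = Mul(Pow(Mul(-2, -3), 2), Mul(Mul(5, Add(2, -2)), 16)) = Mul(Pow(6, 2), Mul(Mul(5, 0), 16)) = Mul(36, Mul(0, 16)) = Mul(36, 0) = 0)
Mul(f, Pow(Add(25611, -14806), -1)) = Mul(0, Pow(Add(25611, -14806), -1)) = Mul(0, Pow(10805, -1)) = Mul(0, Rational(1, 10805)) = 0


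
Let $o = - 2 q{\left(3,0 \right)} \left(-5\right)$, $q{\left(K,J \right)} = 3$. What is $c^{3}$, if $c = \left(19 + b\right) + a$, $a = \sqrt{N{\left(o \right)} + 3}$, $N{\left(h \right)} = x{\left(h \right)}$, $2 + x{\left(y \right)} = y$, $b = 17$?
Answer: $\left(36 + \sqrt{31}\right)^{3} \approx 71824.0$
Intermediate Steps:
$o = 30$ ($o = \left(-2\right) 3 \left(-5\right) = \left(-6\right) \left(-5\right) = 30$)
$x{\left(y \right)} = -2 + y$
$N{\left(h \right)} = -2 + h$
$a = \sqrt{31}$ ($a = \sqrt{\left(-2 + 30\right) + 3} = \sqrt{28 + 3} = \sqrt{31} \approx 5.5678$)
$c = 36 + \sqrt{31}$ ($c = \left(19 + 17\right) + \sqrt{31} = 36 + \sqrt{31} \approx 41.568$)
$c^{3} = \left(36 + \sqrt{31}\right)^{3}$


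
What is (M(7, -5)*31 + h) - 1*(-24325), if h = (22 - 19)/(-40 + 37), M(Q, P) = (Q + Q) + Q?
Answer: 24975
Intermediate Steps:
M(Q, P) = 3*Q (M(Q, P) = 2*Q + Q = 3*Q)
h = -1 (h = 3/(-3) = 3*(-1/3) = -1)
(M(7, -5)*31 + h) - 1*(-24325) = ((3*7)*31 - 1) - 1*(-24325) = (21*31 - 1) + 24325 = (651 - 1) + 24325 = 650 + 24325 = 24975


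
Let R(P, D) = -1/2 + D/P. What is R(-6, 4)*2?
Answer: -7/3 ≈ -2.3333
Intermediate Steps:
R(P, D) = -1/2 + D/P (R(P, D) = -1*1/2 + D/P = -1/2 + D/P)
R(-6, 4)*2 = ((4 - 1/2*(-6))/(-6))*2 = -(4 + 3)/6*2 = -1/6*7*2 = -7/6*2 = -7/3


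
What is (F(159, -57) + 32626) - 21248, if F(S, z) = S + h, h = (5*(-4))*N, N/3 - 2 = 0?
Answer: 11417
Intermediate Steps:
N = 6 (N = 6 + 3*0 = 6 + 0 = 6)
h = -120 (h = (5*(-4))*6 = -20*6 = -120)
F(S, z) = -120 + S (F(S, z) = S - 120 = -120 + S)
(F(159, -57) + 32626) - 21248 = ((-120 + 159) + 32626) - 21248 = (39 + 32626) - 21248 = 32665 - 21248 = 11417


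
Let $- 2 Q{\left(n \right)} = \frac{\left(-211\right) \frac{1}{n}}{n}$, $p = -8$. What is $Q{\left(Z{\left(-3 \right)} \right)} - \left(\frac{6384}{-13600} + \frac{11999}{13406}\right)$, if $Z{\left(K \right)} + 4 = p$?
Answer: $\frac{251880293}{820447200} \approx 0.307$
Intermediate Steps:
$Z{\left(K \right)} = -12$ ($Z{\left(K \right)} = -4 - 8 = -12$)
$Q{\left(n \right)} = \frac{211}{2 n^{2}}$ ($Q{\left(n \right)} = - \frac{- \frac{211}{n} \frac{1}{n}}{2} = - \frac{\left(-211\right) \frac{1}{n^{2}}}{2} = \frac{211}{2 n^{2}}$)
$Q{\left(Z{\left(-3 \right)} \right)} - \left(\frac{6384}{-13600} + \frac{11999}{13406}\right) = \frac{211}{2 \cdot 144} - \left(\frac{6384}{-13600} + \frac{11999}{13406}\right) = \frac{211}{2} \cdot \frac{1}{144} - \left(6384 \left(- \frac{1}{13600}\right) + 11999 \cdot \frac{1}{13406}\right) = \frac{211}{288} - \left(- \frac{399}{850} + \frac{11999}{13406}\right) = \frac{211}{288} - \frac{1212539}{2848775} = \frac{251880293}{820447200}$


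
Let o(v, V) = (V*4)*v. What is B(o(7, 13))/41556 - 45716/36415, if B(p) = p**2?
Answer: 731266936/378315435 ≈ 1.9330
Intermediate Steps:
o(v, V) = 4*V*v (o(v, V) = (4*V)*v = 4*V*v)
B(o(7, 13))/41556 - 45716/36415 = (4*13*7)**2/41556 - 45716/36415 = 364**2*(1/41556) - 45716*1/36415 = 132496*(1/41556) - 45716/36415 = 33124/10389 - 45716/36415 = 731266936/378315435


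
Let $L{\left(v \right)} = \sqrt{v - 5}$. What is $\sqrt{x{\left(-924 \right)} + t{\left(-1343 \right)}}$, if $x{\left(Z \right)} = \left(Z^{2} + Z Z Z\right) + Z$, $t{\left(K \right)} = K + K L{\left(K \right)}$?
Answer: $\sqrt{-788037515 - 2686 i \sqrt{337}} \approx 0.88 - 28072.0 i$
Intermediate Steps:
$L{\left(v \right)} = \sqrt{-5 + v}$
$t{\left(K \right)} = K + K \sqrt{-5 + K}$
$x{\left(Z \right)} = Z + Z^{2} + Z^{3}$ ($x{\left(Z \right)} = \left(Z^{2} + Z^{2} Z\right) + Z = \left(Z^{2} + Z^{3}\right) + Z = Z + Z^{2} + Z^{3}$)
$\sqrt{x{\left(-924 \right)} + t{\left(-1343 \right)}} = \sqrt{- 924 \left(1 - 924 + \left(-924\right)^{2}\right) - 1343 \left(1 + \sqrt{-5 - 1343}\right)} = \sqrt{- 924 \left(1 - 924 + 853776\right) - 1343 \left(1 + \sqrt{-1348}\right)} = \sqrt{\left(-924\right) 852853 - 1343 \left(1 + 2 i \sqrt{337}\right)} = \sqrt{-788036172 - \left(1343 + 2686 i \sqrt{337}\right)} = \sqrt{-788037515 - 2686 i \sqrt{337}}$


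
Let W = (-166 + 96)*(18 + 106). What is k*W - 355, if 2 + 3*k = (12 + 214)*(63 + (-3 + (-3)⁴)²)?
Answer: -12058430665/3 ≈ -4.0195e+9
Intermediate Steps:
W = -8680 (W = -70*124 = -8680)
k = 1389220/3 (k = -⅔ + ((12 + 214)*(63 + (-3 + (-3)⁴)²))/3 = -⅔ + (226*(63 + (-3 + 81)²))/3 = -⅔ + (226*(63 + 78²))/3 = -⅔ + (226*(63 + 6084))/3 = -⅔ + (226*6147)/3 = -⅔ + (⅓)*1389222 = -⅔ + 463074 = 1389220/3 ≈ 4.6307e+5)
k*W - 355 = (1389220/3)*(-8680) - 355 = -12058429600/3 - 355 = -12058430665/3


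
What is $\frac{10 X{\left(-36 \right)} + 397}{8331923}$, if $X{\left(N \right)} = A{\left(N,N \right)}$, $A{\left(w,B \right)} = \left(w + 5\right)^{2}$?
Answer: $\frac{10007}{8331923} \approx 0.001201$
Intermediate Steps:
$A{\left(w,B \right)} = \left(5 + w\right)^{2}$
$X{\left(N \right)} = \left(5 + N\right)^{2}$
$\frac{10 X{\left(-36 \right)} + 397}{8331923} = \frac{10 \left(5 - 36\right)^{2} + 397}{8331923} = \left(10 \left(-31\right)^{2} + 397\right) \frac{1}{8331923} = \left(10 \cdot 961 + 397\right) \frac{1}{8331923} = \left(9610 + 397\right) \frac{1}{8331923} = 10007 \cdot \frac{1}{8331923} = \frac{10007}{8331923}$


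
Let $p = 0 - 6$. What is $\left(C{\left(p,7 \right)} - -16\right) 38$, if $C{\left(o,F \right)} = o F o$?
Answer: $10184$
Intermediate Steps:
$p = -6$ ($p = 0 - 6 = -6$)
$C{\left(o,F \right)} = F o^{2}$ ($C{\left(o,F \right)} = F o o = F o^{2}$)
$\left(C{\left(p,7 \right)} - -16\right) 38 = \left(7 \left(-6\right)^{2} - -16\right) 38 = \left(7 \cdot 36 + 16\right) 38 = \left(252 + 16\right) 38 = 268 \cdot 38 = 10184$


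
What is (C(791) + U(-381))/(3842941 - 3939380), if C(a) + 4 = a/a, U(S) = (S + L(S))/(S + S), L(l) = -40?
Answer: 1865/73486518 ≈ 2.5379e-5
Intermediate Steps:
U(S) = (-40 + S)/(2*S) (U(S) = (S - 40)/(S + S) = (-40 + S)/((2*S)) = (-40 + S)*(1/(2*S)) = (-40 + S)/(2*S))
C(a) = -3 (C(a) = -4 + a/a = -4 + 1 = -3)
(C(791) + U(-381))/(3842941 - 3939380) = (-3 + (½)*(-40 - 381)/(-381))/(3842941 - 3939380) = (-3 + (½)*(-1/381)*(-421))/(-96439) = (-3 + 421/762)*(-1/96439) = -1865/762*(-1/96439) = 1865/73486518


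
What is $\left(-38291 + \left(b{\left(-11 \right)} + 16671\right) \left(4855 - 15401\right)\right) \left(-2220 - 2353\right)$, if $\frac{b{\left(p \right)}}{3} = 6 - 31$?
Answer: $800548040111$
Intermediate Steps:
$b{\left(p \right)} = -75$ ($b{\left(p \right)} = 3 \left(6 - 31\right) = 3 \left(-25\right) = -75$)
$\left(-38291 + \left(b{\left(-11 \right)} + 16671\right) \left(4855 - 15401\right)\right) \left(-2220 - 2353\right) = \left(-38291 + \left(-75 + 16671\right) \left(4855 - 15401\right)\right) \left(-2220 - 2353\right) = \left(-38291 + 16596 \left(-10546\right)\right) \left(-4573\right) = \left(-38291 - 175021416\right) \left(-4573\right) = \left(-175059707\right) \left(-4573\right) = 800548040111$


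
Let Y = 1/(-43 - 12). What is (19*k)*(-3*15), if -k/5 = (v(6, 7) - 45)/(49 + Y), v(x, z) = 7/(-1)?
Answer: -2037750/449 ≈ -4538.4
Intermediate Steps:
v(x, z) = -7 (v(x, z) = 7*(-1) = -7)
Y = -1/55 (Y = 1/(-55) = -1/55 ≈ -0.018182)
k = 7150/1347 (k = -5*(-7 - 45)/(49 - 1/55) = -(-260)/2694/55 = -(-260)*55/2694 = -5*(-1430/1347) = 7150/1347 ≈ 5.3081)
(19*k)*(-3*15) = (19*(7150/1347))*(-3*15) = (135850/1347)*(-45) = -2037750/449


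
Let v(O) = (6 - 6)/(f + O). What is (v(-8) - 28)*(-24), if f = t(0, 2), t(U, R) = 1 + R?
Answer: 672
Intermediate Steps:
f = 3 (f = 1 + 2 = 3)
v(O) = 0 (v(O) = (6 - 6)/(3 + O) = 0/(3 + O) = 0)
(v(-8) - 28)*(-24) = (0 - 28)*(-24) = -28*(-24) = 672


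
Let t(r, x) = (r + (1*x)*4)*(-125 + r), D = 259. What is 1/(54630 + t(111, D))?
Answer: 1/38572 ≈ 2.5926e-5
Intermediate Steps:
t(r, x) = (-125 + r)*(r + 4*x) (t(r, x) = (r + x*4)*(-125 + r) = (r + 4*x)*(-125 + r) = (-125 + r)*(r + 4*x))
1/(54630 + t(111, D)) = 1/(54630 + (111**2 - 500*259 - 125*111 + 4*111*259)) = 1/(54630 + (12321 - 129500 - 13875 + 114996)) = 1/(54630 - 16058) = 1/38572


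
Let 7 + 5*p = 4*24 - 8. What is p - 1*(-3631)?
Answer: 18236/5 ≈ 3647.2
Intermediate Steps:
p = 81/5 (p = -7/5 + (4*24 - 8)/5 = -7/5 + (96 - 8)/5 = -7/5 + (1/5)*88 = -7/5 + 88/5 = 81/5 ≈ 16.200)
p - 1*(-3631) = 81/5 - 1*(-3631) = 81/5 + 3631 = 18236/5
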